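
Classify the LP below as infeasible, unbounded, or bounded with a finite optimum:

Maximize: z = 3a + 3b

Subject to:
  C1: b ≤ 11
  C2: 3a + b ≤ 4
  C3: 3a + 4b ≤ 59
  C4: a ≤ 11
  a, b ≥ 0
The point (0, 4) satisfies every constraint, so the LP is feasible; the constraints give a ≤ 11 and b ≤ 11, which with a, b ≥ 0 keep the feasible region inside a bounded box. A feasible, bounded LP attains a finite optimum at a vertex.

Bounded optimum: z* = 12 at (0, 4).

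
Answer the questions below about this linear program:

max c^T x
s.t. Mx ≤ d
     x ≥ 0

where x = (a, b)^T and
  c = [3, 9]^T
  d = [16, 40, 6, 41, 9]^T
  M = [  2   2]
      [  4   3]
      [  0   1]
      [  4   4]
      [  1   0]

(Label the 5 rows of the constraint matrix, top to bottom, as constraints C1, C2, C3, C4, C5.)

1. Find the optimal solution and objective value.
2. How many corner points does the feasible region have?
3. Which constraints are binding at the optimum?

1. a = 2, b = 6, z = 60
2. 4
3. C1, C3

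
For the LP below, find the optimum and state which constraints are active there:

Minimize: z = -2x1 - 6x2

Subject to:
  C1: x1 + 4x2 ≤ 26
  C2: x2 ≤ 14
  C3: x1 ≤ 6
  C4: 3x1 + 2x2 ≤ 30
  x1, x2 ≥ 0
Optimal: x1 = 6, x2 = 5
Slack at optimum:
  C1: slack = 0 (binding)
  C2: slack = 9
  C3: slack = 0 (binding)
  C4: slack = 2
  x1 ≥ 0: x1 = 6
  x2 ≥ 0: x2 = 5
Binding constraints: C1, C3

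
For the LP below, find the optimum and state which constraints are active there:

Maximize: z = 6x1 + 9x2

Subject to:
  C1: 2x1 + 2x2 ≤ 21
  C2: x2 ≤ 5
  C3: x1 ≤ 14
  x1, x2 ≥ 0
Optimal: x1 = 5.5, x2 = 5
Binding: C1, C2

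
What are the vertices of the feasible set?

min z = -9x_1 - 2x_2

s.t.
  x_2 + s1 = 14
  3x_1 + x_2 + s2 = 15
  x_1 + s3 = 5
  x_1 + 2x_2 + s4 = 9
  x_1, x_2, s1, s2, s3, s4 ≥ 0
Each vertex is the intersection of two constraint boundaries that also satisfies all remaining constraints:
  x_1 = 0 and x_2 = 0 → (0, 0)
  3x_1 + x_2 = 15 and x_1 = 5 → (5, 0)
  3x_1 + x_2 = 15 and x_1 + 2x_2 = 9 → (4.2, 2.4)
  x_1 + 2x_2 = 9 and x_1 = 0 → (0, 4.5)

Vertices: (0, 0), (5, 0), (4.2, 2.4), (0, 4.5)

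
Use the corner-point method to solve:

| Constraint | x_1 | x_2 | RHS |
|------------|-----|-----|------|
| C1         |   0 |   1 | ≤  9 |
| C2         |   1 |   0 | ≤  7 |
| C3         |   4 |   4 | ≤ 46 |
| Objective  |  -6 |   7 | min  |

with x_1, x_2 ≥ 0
Each vertex is the intersection of two constraint boundaries that also satisfies all remaining constraints:
  x_1 = 0 and x_2 = 0 → (0, 0)
  x_1 = 7 and x_2 = 0 → (7, 0)
  x_1 = 7 and 4x_1 + 4x_2 = 46 → (7, 4.5)
  x_2 = 9 and 4x_1 + 4x_2 = 46 → (2.5, 9)
  x_2 = 9 and x_1 = 0 → (0, 9)

Evaluating z = -6x_1 + 7x_2 at each vertex:
  (0, 0): z = 0
  (7, 0): z = -42
  (7, 4.5): z = -10.5
  (2.5, 9): z = 48
  (0, 9): z = 63

The minimum is at (7, 0) with z = -42.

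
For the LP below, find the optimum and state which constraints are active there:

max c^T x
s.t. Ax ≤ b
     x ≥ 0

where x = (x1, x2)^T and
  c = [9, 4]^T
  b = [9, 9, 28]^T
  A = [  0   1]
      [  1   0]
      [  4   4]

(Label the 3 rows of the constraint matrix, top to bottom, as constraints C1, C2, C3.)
Optimal: x1 = 7, x2 = 0
Binding: C3, x2 ≥ 0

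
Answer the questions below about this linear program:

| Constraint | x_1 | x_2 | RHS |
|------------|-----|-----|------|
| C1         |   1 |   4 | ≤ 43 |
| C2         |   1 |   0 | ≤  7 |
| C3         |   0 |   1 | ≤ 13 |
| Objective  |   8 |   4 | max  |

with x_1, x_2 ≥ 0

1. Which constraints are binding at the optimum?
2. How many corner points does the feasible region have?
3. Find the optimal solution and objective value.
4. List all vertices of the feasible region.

1. C1, C2
2. 4
3. x_1 = 7, x_2 = 9, z = 92
4. (0, 0), (7, 0), (7, 9), (0, 10.75)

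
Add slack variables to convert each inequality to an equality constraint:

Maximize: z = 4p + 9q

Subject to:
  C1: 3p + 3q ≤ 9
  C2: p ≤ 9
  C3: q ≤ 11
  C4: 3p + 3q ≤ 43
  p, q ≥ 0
max z = 4p + 9q

s.t.
  3p + 3q + s1 = 9
  p + s2 = 9
  q + s3 = 11
  3p + 3q + s4 = 43
  p, q, s1, s2, s3, s4 ≥ 0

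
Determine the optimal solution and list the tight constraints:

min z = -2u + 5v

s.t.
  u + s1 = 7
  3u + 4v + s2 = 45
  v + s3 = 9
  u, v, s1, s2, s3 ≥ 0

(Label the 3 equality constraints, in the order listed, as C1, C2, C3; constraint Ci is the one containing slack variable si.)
Optimal: u = 7, v = 0
Slack at optimum:
  C1: slack = 0 (binding)
  C2: slack = 24
  C3: slack = 9
  u ≥ 0: u = 7
  v ≥ 0: v = 0 (binding)
Binding constraints: C1, v ≥ 0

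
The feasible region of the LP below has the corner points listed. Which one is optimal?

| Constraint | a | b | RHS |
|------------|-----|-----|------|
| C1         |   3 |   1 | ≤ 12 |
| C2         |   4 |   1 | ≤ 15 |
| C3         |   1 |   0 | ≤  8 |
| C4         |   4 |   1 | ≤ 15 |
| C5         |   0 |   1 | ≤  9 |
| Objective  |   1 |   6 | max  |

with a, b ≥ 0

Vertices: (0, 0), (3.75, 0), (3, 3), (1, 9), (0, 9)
Evaluating z = a + 6b at each vertex:
  (0, 0): z = 0
  (3.75, 0): z = 3.75
  (3, 3): z = 21
  (1, 9): z = 55
  (0, 9): z = 54

The largest value is z = 55, attained at (1, 9).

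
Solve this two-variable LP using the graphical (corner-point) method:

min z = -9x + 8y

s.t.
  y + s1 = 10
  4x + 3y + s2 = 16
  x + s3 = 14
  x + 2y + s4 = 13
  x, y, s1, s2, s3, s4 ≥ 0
Each vertex is the intersection of two constraint boundaries that also satisfies all remaining constraints:
  x = 0 and y = 0 → (0, 0)
  4x + 3y = 16 and y = 0 → (4, 0)
  4x + 3y = 16 and x = 0 → (0, 5.333)

Evaluating z = -9x + 8y at each vertex:
  (0, 0): z = 0
  (4, 0): z = -36
  (0, 5.333): z = 42.67

The minimum is at (4, 0) with z = -36.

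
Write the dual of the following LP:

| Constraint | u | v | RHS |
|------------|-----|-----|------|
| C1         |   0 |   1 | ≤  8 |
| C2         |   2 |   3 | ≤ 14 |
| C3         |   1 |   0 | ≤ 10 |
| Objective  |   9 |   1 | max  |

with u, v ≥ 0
Minimize: z = 8y1 + 14y2 + 10y3

Subject to:
  C1: -2y2 - y3 ≤ -9
  C2: -y1 - 3y2 ≤ -1
  y1, y2, y3 ≥ 0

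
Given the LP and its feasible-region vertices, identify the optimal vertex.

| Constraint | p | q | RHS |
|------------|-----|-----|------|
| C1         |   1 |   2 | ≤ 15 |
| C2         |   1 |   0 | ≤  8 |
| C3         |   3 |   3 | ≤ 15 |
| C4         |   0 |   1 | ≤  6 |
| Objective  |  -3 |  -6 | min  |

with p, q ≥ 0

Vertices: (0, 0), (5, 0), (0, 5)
(0, 5) with z = -30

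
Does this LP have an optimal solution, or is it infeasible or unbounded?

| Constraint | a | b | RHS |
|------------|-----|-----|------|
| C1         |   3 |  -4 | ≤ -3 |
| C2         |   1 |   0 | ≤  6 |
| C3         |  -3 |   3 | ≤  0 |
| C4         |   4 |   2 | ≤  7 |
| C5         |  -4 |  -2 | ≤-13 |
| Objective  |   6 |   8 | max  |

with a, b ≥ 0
C4 requires 4a + 2b ≤ 7, while C5 (-4a - 2b ≤ -13) is equivalent to 4a + 2b ≥ 13. Together they would need 13 ≤ 4a + 2b ≤ 7, which is impossible since 13 > 7. No point satisfies all constraints.

Infeasible — the constraint set is empty.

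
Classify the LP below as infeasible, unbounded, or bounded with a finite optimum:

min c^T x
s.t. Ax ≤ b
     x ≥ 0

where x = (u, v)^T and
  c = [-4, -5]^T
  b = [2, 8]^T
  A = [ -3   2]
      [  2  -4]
Feasible point: (0, 0) satisfies every constraint, so the LP is feasible.
Direction d = (1, 1): for each constraint row a, a·d ≤ 0 —
  (-3)(1) + (2)(1) = -1 ≤ 0
  (2)(1) + (-4)(1) = -2 ≤ 0
and d ≥ 0, so (0, 0) + t·d stays feasible for every t ≥ 0. Along this ray z = -4u - 5v changes by -9 per unit t, so z → −∞.

Unbounded: there is a feasible ray along which z → −∞.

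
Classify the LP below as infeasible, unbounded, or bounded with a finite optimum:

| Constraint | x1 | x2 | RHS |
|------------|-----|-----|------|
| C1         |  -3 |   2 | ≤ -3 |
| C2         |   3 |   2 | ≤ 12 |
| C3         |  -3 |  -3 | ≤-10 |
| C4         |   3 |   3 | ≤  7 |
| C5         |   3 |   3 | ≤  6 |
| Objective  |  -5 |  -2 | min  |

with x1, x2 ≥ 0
C4 requires 3x1 + 3x2 ≤ 7, while C3 (-3x1 - 3x2 ≤ -10) is equivalent to 3x1 + 3x2 ≥ 10. Together they would need 10 ≤ 3x1 + 3x2 ≤ 7, which is impossible since 10 > 7. No point satisfies all constraints.

Infeasible — the constraint set is empty.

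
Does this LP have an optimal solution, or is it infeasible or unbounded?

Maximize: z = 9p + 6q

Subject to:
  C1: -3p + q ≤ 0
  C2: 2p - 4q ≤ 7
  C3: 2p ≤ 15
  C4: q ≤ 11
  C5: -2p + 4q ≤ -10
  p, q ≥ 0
C2 requires 2p - 4q ≤ 7, while C5 (-2p + 4q ≤ -10) is equivalent to 2p - 4q ≥ 10. Together they would need 10 ≤ 2p - 4q ≤ 7, which is impossible since 10 > 7. No point satisfies all constraints.

Infeasible — the constraint set is empty.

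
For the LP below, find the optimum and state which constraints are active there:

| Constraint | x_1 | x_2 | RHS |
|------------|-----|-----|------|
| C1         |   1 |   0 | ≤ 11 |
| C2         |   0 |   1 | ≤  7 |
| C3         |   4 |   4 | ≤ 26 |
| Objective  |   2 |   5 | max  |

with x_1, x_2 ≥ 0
Optimal: x_1 = 0, x_2 = 6.5
Slack at optimum:
  C1: slack = 11
  C2: slack = 0.5
  C3: slack = 0 (binding)
  x_1 ≥ 0: x_1 = 0 (binding)
  x_2 ≥ 0: x_2 = 6.5
Binding constraints: C3, x_1 ≥ 0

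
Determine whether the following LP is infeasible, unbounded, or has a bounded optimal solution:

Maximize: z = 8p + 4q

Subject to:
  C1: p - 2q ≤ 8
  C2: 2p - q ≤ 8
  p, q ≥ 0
Feasible point: (0, 0) satisfies every constraint, so the LP is feasible.
Direction d = (0, 1): for each constraint row a, a·d ≤ 0 —
  (1)(0) + (-2)(1) = -2 ≤ 0
  (2)(0) + (-1)(1) = -1 ≤ 0
and d ≥ 0, so (0, 0) + t·d stays feasible for every t ≥ 0. Along this ray z = 8p + 4q changes by 4 per unit t, so z → +∞.

Unbounded: there is a feasible ray along which z → +∞.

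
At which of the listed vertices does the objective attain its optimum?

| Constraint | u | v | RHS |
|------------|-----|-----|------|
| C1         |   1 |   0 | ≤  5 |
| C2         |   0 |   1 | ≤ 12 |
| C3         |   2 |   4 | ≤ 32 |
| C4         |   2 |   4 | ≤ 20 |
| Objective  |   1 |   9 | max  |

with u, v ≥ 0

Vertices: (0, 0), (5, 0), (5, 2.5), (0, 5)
(0, 5) with z = 45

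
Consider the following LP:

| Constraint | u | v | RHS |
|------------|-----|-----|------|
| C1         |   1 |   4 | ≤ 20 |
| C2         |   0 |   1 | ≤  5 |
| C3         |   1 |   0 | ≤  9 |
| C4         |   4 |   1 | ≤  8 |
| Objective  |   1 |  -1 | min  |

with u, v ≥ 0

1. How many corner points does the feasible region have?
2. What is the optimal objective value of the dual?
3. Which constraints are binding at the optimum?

1. 4
2. -5 (by strong duality, equal to the primal optimum)
3. C1, C2, u ≥ 0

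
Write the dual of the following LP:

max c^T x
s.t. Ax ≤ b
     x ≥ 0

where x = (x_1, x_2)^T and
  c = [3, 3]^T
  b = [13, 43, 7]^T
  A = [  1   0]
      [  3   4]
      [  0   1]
Minimize: z = 13y1 + 43y2 + 7y3

Subject to:
  C1: -y1 - 3y2 ≤ -3
  C2: -4y2 - y3 ≤ -3
  y1, y2, y3 ≥ 0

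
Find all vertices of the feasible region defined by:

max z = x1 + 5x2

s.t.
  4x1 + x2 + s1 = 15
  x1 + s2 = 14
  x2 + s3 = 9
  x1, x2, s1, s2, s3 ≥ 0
Each vertex is the intersection of two constraint boundaries that also satisfies all remaining constraints:
  x1 = 0 and x2 = 0 → (0, 0)
  4x1 + x2 = 15 and x2 = 0 → (3.75, 0)
  4x1 + x2 = 15 and x2 = 9 → (1.5, 9)
  x2 = 9 and x1 = 0 → (0, 9)

Vertices: (0, 0), (3.75, 0), (1.5, 9), (0, 9)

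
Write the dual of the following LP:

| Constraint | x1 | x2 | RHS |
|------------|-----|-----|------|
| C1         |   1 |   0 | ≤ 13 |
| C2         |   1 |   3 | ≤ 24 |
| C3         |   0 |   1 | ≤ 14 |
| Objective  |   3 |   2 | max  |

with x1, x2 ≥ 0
Minimize: z = 13y1 + 24y2 + 14y3

Subject to:
  C1: -y1 - y2 ≤ -3
  C2: -3y2 - y3 ≤ -2
  y1, y2, y3 ≥ 0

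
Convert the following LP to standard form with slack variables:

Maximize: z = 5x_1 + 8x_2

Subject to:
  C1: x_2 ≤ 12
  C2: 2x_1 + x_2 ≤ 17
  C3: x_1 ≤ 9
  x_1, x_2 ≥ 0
max z = 5x_1 + 8x_2

s.t.
  x_2 + s1 = 12
  2x_1 + x_2 + s2 = 17
  x_1 + s3 = 9
  x_1, x_2, s1, s2, s3 ≥ 0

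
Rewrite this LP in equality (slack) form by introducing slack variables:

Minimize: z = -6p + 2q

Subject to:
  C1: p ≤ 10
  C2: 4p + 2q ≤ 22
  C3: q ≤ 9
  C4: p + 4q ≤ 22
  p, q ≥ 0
min z = -6p + 2q

s.t.
  p + s1 = 10
  4p + 2q + s2 = 22
  q + s3 = 9
  p + 4q + s4 = 22
  p, q, s1, s2, s3, s4 ≥ 0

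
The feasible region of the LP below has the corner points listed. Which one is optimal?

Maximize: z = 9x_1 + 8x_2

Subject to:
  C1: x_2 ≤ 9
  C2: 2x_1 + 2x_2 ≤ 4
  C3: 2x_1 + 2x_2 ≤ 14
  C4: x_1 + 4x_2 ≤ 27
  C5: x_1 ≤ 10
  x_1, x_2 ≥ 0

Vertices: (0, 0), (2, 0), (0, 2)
Evaluating z = 9x_1 + 8x_2 at each vertex:
  (0, 0): z = 0
  (2, 0): z = 18
  (0, 2): z = 16

The largest value is z = 18, attained at (2, 0).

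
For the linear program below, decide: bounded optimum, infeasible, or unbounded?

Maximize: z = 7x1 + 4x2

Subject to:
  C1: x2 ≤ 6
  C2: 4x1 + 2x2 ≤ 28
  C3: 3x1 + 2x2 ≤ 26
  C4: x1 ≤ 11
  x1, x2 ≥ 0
The point (4, 6) satisfies every constraint, so the LP is feasible; the constraints give x1 ≤ 11 and x2 ≤ 6, which with x1, x2 ≥ 0 keep the feasible region inside a bounded box. A feasible, bounded LP attains a finite optimum at a vertex.

Evaluating z = 7x1 + 4x2 at each vertex:
  (0, 0): z = 0
  (7, 0): z = 49
  (4, 6): z = 52
  (0, 6): z = 24

The LP has an optimal solution: (4, 6) with z = 52.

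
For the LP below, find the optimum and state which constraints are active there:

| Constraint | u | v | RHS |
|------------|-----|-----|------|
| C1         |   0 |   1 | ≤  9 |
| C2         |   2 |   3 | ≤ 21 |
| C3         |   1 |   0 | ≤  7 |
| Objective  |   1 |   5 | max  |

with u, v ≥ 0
Optimal: u = 0, v = 7
Slack at optimum:
  C1: slack = 2
  C2: slack = 0 (binding)
  C3: slack = 7
  u ≥ 0: u = 0 (binding)
  v ≥ 0: v = 7
Binding constraints: C2, u ≥ 0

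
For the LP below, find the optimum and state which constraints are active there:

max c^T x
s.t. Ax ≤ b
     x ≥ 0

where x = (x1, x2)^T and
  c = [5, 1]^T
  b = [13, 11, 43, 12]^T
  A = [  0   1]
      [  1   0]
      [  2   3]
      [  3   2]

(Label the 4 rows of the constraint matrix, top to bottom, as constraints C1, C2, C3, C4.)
Optimal: x1 = 4, x2 = 0
Binding: C4, x2 ≥ 0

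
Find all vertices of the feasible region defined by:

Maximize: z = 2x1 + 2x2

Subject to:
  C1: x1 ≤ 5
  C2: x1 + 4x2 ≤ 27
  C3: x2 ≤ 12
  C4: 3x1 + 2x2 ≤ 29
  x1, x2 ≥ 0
Each vertex is the intersection of two constraint boundaries that also satisfies all remaining constraints:
  x1 = 0 and x2 = 0 → (0, 0)
  x1 = 5 and x2 = 0 → (5, 0)
  x1 = 5 and x1 + 4x2 = 27 → (5, 5.5)
  x1 + 4x2 = 27 and x1 = 0 → (0, 6.75)

Vertices: (0, 0), (5, 0), (5, 5.5), (0, 6.75)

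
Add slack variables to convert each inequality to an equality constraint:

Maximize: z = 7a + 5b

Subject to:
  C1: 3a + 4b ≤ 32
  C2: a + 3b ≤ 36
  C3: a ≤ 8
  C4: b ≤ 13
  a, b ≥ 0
max z = 7a + 5b

s.t.
  3a + 4b + s1 = 32
  a + 3b + s2 = 36
  a + s3 = 8
  b + s4 = 13
  a, b, s1, s2, s3, s4 ≥ 0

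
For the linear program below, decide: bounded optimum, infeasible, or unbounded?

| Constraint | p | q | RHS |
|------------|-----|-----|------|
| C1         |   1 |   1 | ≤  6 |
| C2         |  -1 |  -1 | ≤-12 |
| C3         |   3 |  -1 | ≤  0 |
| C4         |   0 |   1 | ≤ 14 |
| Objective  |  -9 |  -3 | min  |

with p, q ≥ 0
C1 requires p + q ≤ 6, while C2 (-p - q ≤ -12) is equivalent to p + q ≥ 12. Together they would need 12 ≤ p + q ≤ 6, which is impossible since 12 > 6. No point satisfies all constraints.

Infeasible — the constraint set is empty.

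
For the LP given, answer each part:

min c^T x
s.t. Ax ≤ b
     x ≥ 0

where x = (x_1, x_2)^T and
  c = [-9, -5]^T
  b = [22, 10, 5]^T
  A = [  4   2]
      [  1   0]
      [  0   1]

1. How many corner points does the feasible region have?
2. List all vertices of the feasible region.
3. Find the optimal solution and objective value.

1. 4
2. (0, 0), (5.5, 0), (3, 5), (0, 5)
3. x_1 = 3, x_2 = 5, z = -52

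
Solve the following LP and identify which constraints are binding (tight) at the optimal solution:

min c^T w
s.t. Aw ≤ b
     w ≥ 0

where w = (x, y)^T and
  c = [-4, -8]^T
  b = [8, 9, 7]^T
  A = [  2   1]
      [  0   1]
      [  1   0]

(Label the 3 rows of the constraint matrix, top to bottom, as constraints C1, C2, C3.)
Optimal: x = 0, y = 8
Slack at optimum:
  C1: slack = 0 (binding)
  C2: slack = 1
  C3: slack = 7
  x ≥ 0: x = 0 (binding)
  y ≥ 0: y = 8
Binding constraints: C1, x ≥ 0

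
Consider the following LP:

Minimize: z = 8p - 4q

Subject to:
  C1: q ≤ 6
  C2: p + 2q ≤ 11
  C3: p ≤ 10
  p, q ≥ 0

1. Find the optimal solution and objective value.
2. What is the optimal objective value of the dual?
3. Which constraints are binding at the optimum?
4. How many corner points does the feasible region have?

1. p = 0, q = 5.5, z = -22
2. -22 (by strong duality, equal to the primal optimum)
3. C2, p ≥ 0
4. 4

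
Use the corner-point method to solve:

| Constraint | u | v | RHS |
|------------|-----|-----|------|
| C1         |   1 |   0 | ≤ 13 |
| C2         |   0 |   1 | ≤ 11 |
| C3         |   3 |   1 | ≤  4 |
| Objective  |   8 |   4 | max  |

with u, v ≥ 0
Each vertex is the intersection of two constraint boundaries that also satisfies all remaining constraints:
  u = 0 and v = 0 → (0, 0)
  3u + v = 4 and v = 0 → (1.333, 0)
  3u + v = 4 and u = 0 → (0, 4)

Evaluating z = 8u + 4v at each vertex:
  (0, 0): z = 0
  (1.333, 0): z = 10.67
  (0, 4): z = 16

The maximum is at (0, 4) with z = 16.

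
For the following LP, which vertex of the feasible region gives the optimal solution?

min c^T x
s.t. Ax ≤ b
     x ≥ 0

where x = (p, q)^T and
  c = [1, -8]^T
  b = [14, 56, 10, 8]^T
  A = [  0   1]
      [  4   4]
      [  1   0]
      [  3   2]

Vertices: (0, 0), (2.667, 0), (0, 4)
(0, 4) with z = -32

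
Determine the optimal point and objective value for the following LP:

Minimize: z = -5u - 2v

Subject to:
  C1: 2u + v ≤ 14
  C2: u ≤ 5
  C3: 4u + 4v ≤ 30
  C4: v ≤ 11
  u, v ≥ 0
Each vertex is the intersection of two constraint boundaries that also satisfies all remaining constraints:
  u = 0 and v = 0 → (0, 0)
  u = 5 and v = 0 → (5, 0)
  u = 5 and 4u + 4v = 30 → (5, 2.5)
  4u + 4v = 30 and u = 0 → (0, 7.5)

Evaluating z = -5u - 2v at each vertex:
  (0, 0): z = 0
  (5, 0): z = -25
  (5, 2.5): z = -30
  (0, 7.5): z = -15

The minimum is at (5, 2.5) with z = -30.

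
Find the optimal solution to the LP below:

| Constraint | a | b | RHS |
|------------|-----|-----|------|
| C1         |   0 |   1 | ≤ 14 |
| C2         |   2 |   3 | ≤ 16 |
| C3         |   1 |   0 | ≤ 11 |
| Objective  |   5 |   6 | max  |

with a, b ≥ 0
Each vertex is the intersection of two constraint boundaries that also satisfies all remaining constraints:
  a = 0 and b = 0 → (0, 0)
  2a + 3b = 16 and b = 0 → (8, 0)
  2a + 3b = 16 and a = 0 → (0, 5.333)

Evaluating z = 5a + 6b at each vertex:
  (0, 0): z = 0
  (8, 0): z = 40
  (0, 5.333): z = 32

The maximum is at (8, 0) with z = 40.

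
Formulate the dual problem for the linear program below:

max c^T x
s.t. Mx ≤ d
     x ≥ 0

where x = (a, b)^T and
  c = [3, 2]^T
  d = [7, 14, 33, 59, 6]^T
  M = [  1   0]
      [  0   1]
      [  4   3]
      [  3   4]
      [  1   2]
Minimize: z = 7y1 + 14y2 + 33y3 + 59y4 + 6y5

Subject to:
  C1: -y1 - 4y3 - 3y4 - y5 ≤ -3
  C2: -y2 - 3y3 - 4y4 - 2y5 ≤ -2
  y1, y2, y3, y4, y5 ≥ 0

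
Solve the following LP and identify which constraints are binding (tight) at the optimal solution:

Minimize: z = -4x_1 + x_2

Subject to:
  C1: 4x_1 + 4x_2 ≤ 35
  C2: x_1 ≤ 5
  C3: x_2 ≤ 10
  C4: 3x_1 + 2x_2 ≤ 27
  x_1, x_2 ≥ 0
Optimal: x_1 = 5, x_2 = 0
Slack at optimum:
  C1: slack = 15
  C2: slack = 0 (binding)
  C3: slack = 10
  C4: slack = 12
  x_1 ≥ 0: x_1 = 5
  x_2 ≥ 0: x_2 = 0 (binding)
Binding constraints: C2, x_2 ≥ 0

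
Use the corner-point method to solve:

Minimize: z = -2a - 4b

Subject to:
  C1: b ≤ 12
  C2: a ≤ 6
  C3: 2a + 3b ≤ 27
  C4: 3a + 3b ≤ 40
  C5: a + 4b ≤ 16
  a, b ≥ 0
Each vertex is the intersection of two constraint boundaries that also satisfies all remaining constraints:
  a = 0 and b = 0 → (0, 0)
  a = 6 and b = 0 → (6, 0)
  a = 6 and a + 4b = 16 → (6, 2.5)
  a + 4b = 16 and a = 0 → (0, 4)

Evaluating z = -2a - 4b at each vertex:
  (0, 0): z = 0
  (6, 0): z = -12
  (6, 2.5): z = -22
  (0, 4): z = -16

The minimum is at (6, 2.5) with z = -22.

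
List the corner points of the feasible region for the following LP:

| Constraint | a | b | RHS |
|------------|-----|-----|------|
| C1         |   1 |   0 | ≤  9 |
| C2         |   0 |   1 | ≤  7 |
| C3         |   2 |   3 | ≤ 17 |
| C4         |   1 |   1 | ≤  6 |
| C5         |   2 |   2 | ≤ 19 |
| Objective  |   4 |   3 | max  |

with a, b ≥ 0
Each vertex is the intersection of two constraint boundaries that also satisfies all remaining constraints:
  a = 0 and b = 0 → (0, 0)
  a + b = 6 and b = 0 → (6, 0)
  2a + 3b = 17 and a + b = 6 → (1, 5)
  2a + 3b = 17 and a = 0 → (0, 5.667)

Vertices: (0, 0), (6, 0), (1, 5), (0, 5.667)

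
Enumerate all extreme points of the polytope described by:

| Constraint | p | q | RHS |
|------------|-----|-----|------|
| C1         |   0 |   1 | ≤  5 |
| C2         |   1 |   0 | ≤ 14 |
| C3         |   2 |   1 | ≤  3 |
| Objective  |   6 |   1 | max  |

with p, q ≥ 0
Each vertex is the intersection of two constraint boundaries that also satisfies all remaining constraints:
  p = 0 and q = 0 → (0, 0)
  2p + q = 3 and q = 0 → (1.5, 0)
  2p + q = 3 and p = 0 → (0, 3)

Vertices: (0, 0), (1.5, 0), (0, 3)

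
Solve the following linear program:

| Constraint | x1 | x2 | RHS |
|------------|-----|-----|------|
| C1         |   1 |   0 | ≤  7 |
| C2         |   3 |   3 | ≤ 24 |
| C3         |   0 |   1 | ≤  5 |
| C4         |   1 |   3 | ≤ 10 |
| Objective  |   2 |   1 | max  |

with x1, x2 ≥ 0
Each vertex is the intersection of two constraint boundaries that also satisfies all remaining constraints:
  x1 = 0 and x2 = 0 → (0, 0)
  x1 = 7 and x2 = 0 → (7, 0)
  x1 = 7 and 3x1 + 3x2 = 24 → (7, 1)
  x1 + 3x2 = 10 and x1 = 0 → (0, 3.333)

Evaluating z = 2x1 + x2 at each vertex:
  (0, 0): z = 0
  (7, 0): z = 14
  (7, 1): z = 15
  (0, 3.333): z = 3.333

The maximum is at (7, 1) with z = 15.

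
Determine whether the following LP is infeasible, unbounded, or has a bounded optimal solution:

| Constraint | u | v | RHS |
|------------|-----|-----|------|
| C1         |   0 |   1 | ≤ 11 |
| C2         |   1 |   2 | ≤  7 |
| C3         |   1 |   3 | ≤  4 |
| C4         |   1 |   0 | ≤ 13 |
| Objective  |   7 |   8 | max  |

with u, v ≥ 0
The point (4, 0) satisfies every constraint, so the LP is feasible; the constraints give u ≤ 13 and v ≤ 11, which with u, v ≥ 0 keep the feasible region inside a bounded box. A feasible, bounded LP attains a finite optimum at a vertex.

Evaluating z = 7u + 8v at each vertex:
  (0, 0): z = 0
  (4, 0): z = 28
  (0, 1.333): z = 10.67

Feasible with finite optimum z* = 28 at (4, 0).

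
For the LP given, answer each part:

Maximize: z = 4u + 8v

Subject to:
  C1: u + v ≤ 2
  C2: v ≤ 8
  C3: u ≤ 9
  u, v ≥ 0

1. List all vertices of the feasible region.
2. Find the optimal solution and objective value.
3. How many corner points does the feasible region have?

1. (0, 0), (2, 0), (0, 2)
2. u = 0, v = 2, z = 16
3. 3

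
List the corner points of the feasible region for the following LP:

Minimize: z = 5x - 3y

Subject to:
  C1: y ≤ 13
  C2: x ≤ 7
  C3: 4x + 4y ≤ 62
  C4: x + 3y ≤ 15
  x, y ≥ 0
Each vertex is the intersection of two constraint boundaries that also satisfies all remaining constraints:
  x = 0 and y = 0 → (0, 0)
  x = 7 and y = 0 → (7, 0)
  x = 7 and x + 3y = 15 → (7, 2.667)
  x + 3y = 15 and x = 0 → (0, 5)

Vertices: (0, 0), (7, 0), (7, 2.667), (0, 5)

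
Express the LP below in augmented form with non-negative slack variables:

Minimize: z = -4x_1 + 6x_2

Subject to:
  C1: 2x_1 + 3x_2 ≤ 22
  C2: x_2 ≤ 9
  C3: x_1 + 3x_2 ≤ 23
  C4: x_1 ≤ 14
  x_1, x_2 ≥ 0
min z = -4x_1 + 6x_2

s.t.
  2x_1 + 3x_2 + s1 = 22
  x_2 + s2 = 9
  x_1 + 3x_2 + s3 = 23
  x_1 + s4 = 14
  x_1, x_2, s1, s2, s3, s4 ≥ 0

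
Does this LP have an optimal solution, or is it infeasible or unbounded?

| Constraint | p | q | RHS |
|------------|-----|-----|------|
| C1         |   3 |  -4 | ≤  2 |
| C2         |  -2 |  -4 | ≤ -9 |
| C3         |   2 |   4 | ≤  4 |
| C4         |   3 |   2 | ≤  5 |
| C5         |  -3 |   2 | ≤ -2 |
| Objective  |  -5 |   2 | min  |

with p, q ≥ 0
C3 requires 2p + 4q ≤ 4, while C2 (-2p - 4q ≤ -9) is equivalent to 2p + 4q ≥ 9. Together they would need 9 ≤ 2p + 4q ≤ 4, which is impossible since 9 > 4. No point satisfies all constraints.

Infeasible: no point satisfies all constraints simultaneously.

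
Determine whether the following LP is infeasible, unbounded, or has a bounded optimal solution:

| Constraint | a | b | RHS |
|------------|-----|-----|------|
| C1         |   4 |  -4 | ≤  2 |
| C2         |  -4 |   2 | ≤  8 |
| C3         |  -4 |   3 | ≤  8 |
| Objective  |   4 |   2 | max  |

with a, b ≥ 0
Feasible point: (0, 0) satisfies every constraint, so the LP is feasible.
Direction d = (1, 1): for each constraint row a, a·d ≤ 0 —
  (4)(1) + (-4)(1) = 0 ≤ 0
  (-4)(1) + (2)(1) = -2 ≤ 0
  (-4)(1) + (3)(1) = -1 ≤ 0
and d ≥ 0, so (0, 0) + t·d stays feasible for every t ≥ 0. Along this ray z = 4a + 2b changes by 6 per unit t, so z → +∞.

The LP is unbounded; z can be made arbitrarily large.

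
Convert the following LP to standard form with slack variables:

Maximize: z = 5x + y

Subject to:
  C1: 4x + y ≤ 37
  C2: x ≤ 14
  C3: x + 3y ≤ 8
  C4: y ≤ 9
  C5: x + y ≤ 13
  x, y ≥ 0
max z = 5x + y

s.t.
  4x + y + s1 = 37
  x + s2 = 14
  x + 3y + s3 = 8
  y + s4 = 9
  x + y + s5 = 13
  x, y, s1, s2, s3, s4, s5 ≥ 0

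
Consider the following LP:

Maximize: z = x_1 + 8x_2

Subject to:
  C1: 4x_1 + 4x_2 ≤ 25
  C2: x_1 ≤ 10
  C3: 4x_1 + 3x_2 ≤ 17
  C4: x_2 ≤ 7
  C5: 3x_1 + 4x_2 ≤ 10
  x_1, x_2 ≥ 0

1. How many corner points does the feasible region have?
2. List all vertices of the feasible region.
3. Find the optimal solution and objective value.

1. 3
2. (0, 0), (3.333, 0), (0, 2.5)
3. x_1 = 0, x_2 = 2.5, z = 20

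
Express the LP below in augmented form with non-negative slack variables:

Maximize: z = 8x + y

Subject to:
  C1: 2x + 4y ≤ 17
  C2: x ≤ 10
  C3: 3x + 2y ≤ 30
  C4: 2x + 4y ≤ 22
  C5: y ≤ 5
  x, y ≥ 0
max z = 8x + y

s.t.
  2x + 4y + s1 = 17
  x + s2 = 10
  3x + 2y + s3 = 30
  2x + 4y + s4 = 22
  y + s5 = 5
  x, y, s1, s2, s3, s4, s5 ≥ 0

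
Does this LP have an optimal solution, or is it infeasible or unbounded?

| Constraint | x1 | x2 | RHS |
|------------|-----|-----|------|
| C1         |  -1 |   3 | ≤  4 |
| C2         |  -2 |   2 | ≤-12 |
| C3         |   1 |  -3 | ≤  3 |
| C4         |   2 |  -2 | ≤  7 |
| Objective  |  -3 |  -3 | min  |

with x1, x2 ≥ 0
C4 requires 2x1 - 2x2 ≤ 7, while C2 (-2x1 + 2x2 ≤ -12) is equivalent to 2x1 - 2x2 ≥ 12. Together they would need 12 ≤ 2x1 - 2x2 ≤ 7, which is impossible since 12 > 7. No point satisfies all constraints.

The feasible region is empty; the LP is infeasible.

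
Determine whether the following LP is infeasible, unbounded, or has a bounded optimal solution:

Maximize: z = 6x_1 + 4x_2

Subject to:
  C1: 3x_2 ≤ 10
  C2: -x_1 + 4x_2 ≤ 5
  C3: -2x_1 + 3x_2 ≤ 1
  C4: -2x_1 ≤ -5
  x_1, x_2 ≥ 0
Feasible point: (3, 0) satisfies every constraint, so the LP is feasible.
Direction d = (1, 0): for each constraint row a, a·d ≤ 0 —
  (0)(1) + (3)(0) = 0 ≤ 0
  (-1)(1) + (4)(0) = -1 ≤ 0
  (-2)(1) + (3)(0) = -2 ≤ 0
  (-2)(1) + (0)(0) = -2 ≤ 0
and d ≥ 0, so (3, 0) + t·d stays feasible for every t ≥ 0. Along this ray z = 6x_1 + 4x_2 changes by 6 per unit t, so z → +∞.

Unbounded — the objective can increase without bound over the feasible region.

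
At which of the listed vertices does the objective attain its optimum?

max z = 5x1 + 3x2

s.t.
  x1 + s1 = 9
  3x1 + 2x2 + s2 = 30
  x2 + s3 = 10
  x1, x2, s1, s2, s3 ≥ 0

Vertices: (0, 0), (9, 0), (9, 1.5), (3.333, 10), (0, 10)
Evaluating z = 5x1 + 3x2 at each vertex:
  (0, 0): z = 0
  (9, 0): z = 45
  (9, 1.5): z = 49.5
  (3.333, 10): z = 46.67
  (0, 10): z = 30

The largest value is z = 49.5, attained at (9, 1.5).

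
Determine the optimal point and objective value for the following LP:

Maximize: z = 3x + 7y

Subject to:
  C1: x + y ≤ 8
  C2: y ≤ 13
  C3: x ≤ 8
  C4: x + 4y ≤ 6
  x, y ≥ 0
Each vertex is the intersection of two constraint boundaries that also satisfies all remaining constraints:
  x = 0 and y = 0 → (0, 0)
  x + 4y = 6 and y = 0 → (6, 0)
  x + 4y = 6 and x = 0 → (0, 1.5)

Evaluating z = 3x + 7y at each vertex:
  (0, 0): z = 0
  (6, 0): z = 18
  (0, 1.5): z = 10.5

The maximum is at (6, 0) with z = 18.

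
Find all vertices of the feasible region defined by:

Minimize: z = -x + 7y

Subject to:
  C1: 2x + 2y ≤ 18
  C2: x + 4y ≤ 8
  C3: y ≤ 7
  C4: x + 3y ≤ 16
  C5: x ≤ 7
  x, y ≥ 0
Each vertex is the intersection of two constraint boundaries that also satisfies all remaining constraints:
  x = 0 and y = 0 → (0, 0)
  x = 7 and y = 0 → (7, 0)
  x + 4y = 8 and x = 7 → (7, 0.25)
  x + 4y = 8 and x = 0 → (0, 2)

Vertices: (0, 0), (7, 0), (7, 0.25), (0, 2)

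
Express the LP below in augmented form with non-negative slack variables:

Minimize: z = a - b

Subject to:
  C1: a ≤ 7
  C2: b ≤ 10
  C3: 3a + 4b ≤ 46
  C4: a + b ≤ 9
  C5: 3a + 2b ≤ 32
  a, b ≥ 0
min z = a - b

s.t.
  a + s1 = 7
  b + s2 = 10
  3a + 4b + s3 = 46
  a + b + s4 = 9
  3a + 2b + s5 = 32
  a, b, s1, s2, s3, s4, s5 ≥ 0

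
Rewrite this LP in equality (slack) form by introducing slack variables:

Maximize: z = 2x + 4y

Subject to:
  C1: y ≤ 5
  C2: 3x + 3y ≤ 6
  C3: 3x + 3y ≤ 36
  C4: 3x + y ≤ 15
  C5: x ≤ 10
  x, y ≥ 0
max z = 2x + 4y

s.t.
  y + s1 = 5
  3x + 3y + s2 = 6
  3x + 3y + s3 = 36
  3x + y + s4 = 15
  x + s5 = 10
  x, y, s1, s2, s3, s4, s5 ≥ 0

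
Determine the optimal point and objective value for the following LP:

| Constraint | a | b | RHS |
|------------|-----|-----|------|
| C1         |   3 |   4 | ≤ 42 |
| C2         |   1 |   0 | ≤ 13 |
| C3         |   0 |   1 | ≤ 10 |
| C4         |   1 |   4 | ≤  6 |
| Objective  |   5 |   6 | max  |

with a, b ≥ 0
a = 6, b = 0, z = 30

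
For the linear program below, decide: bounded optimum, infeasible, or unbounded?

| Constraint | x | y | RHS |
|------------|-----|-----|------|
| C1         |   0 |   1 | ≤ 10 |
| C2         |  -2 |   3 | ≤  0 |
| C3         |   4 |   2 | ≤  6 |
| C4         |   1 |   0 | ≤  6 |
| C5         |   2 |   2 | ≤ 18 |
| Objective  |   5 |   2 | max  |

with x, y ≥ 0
The point (1.5, 0) satisfies every constraint, so the LP is feasible; the constraints give x ≤ 6 and y ≤ 10, which with x, y ≥ 0 keep the feasible region inside a bounded box. A feasible, bounded LP attains a finite optimum at a vertex.

Evaluating z = 5x + 2y at each vertex:
  (0, 0): z = 0
  (1.5, 0): z = 7.5
  (1.125, 0.75): z = 7.125

The LP has an optimal solution: (1.5, 0) with z = 7.5.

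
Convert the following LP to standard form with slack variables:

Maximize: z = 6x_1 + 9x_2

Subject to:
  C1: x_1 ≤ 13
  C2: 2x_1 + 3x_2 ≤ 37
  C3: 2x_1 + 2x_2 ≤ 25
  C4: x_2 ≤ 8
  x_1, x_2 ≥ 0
max z = 6x_1 + 9x_2

s.t.
  x_1 + s1 = 13
  2x_1 + 3x_2 + s2 = 37
  2x_1 + 2x_2 + s3 = 25
  x_2 + s4 = 8
  x_1, x_2, s1, s2, s3, s4 ≥ 0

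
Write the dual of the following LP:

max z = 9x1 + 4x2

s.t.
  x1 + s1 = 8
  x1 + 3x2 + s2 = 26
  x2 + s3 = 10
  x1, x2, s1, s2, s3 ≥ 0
Minimize: z = 8y1 + 26y2 + 10y3

Subject to:
  C1: -y1 - y2 ≤ -9
  C2: -3y2 - y3 ≤ -4
  y1, y2, y3 ≥ 0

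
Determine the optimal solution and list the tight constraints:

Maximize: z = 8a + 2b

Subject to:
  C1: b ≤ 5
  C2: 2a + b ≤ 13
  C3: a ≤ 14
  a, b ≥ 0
Optimal: a = 6.5, b = 0
Slack at optimum:
  C1: slack = 5
  C2: slack = 0 (binding)
  C3: slack = 7.5
  a ≥ 0: a = 6.5
  b ≥ 0: b = 0 (binding)
Binding constraints: C2, b ≥ 0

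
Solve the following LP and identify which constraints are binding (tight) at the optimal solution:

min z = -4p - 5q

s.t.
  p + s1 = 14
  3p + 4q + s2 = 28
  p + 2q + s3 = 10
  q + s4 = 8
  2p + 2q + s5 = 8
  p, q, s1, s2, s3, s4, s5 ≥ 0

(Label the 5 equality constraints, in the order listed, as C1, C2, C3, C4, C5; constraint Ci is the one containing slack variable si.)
Optimal: p = 0, q = 4
Binding: C5, p ≥ 0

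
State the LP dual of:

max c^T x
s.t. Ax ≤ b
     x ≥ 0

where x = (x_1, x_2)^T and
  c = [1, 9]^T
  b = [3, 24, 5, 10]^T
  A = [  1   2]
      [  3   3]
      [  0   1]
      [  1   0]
Minimize: z = 3y1 + 24y2 + 5y3 + 10y4

Subject to:
  C1: -y1 - 3y2 - y4 ≤ -1
  C2: -2y1 - 3y2 - y3 ≤ -9
  y1, y2, y3, y4 ≥ 0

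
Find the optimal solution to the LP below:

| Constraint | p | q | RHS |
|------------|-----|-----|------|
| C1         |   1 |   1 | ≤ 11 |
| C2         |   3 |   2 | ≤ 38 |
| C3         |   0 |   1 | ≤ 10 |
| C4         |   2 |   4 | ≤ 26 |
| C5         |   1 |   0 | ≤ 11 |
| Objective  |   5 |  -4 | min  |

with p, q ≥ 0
Each vertex is the intersection of two constraint boundaries that also satisfies all remaining constraints:
  p = 0 and q = 0 → (0, 0)
  p + q = 11 and p = 11 → (11, 0)
  p + q = 11 and 2p + 4q = 26 → (9, 2)
  2p + 4q = 26 and p = 0 → (0, 6.5)

Evaluating z = 5p - 4q at each vertex:
  (0, 0): z = 0
  (11, 0): z = 55
  (9, 2): z = 37
  (0, 6.5): z = -26

The minimum is at (0, 6.5) with z = -26.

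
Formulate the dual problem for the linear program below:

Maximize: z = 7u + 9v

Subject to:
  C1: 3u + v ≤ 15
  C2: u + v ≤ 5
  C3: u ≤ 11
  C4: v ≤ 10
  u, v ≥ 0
Minimize: z = 15y1 + 5y2 + 11y3 + 10y4

Subject to:
  C1: -3y1 - y2 - y3 ≤ -7
  C2: -y1 - y2 - y4 ≤ -9
  y1, y2, y3, y4 ≥ 0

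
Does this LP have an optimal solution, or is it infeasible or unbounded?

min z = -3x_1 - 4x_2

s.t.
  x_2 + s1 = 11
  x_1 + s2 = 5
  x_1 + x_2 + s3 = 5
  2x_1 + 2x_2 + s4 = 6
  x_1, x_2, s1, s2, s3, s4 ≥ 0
The point (0, 3) satisfies every constraint, so the LP is feasible; the constraints give x_1 ≤ 5 and x_2 ≤ 11, which with x_1, x_2 ≥ 0 keep the feasible region inside a bounded box. A feasible, bounded LP attains a finite optimum at a vertex.

Feasible with finite optimum z* = -12 at (0, 3).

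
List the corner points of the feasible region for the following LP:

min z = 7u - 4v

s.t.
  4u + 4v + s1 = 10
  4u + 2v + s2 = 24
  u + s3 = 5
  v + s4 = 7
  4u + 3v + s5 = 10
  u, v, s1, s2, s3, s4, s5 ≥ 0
Each vertex is the intersection of two constraint boundaries that also satisfies all remaining constraints:
  u = 0 and v = 0 → (0, 0)
  4u + 4v = 10 and 4u + 3v = 10 → (2.5, 0)
  4u + 4v = 10 and u = 0 → (0, 2.5)

Vertices: (0, 0), (2.5, 0), (0, 2.5)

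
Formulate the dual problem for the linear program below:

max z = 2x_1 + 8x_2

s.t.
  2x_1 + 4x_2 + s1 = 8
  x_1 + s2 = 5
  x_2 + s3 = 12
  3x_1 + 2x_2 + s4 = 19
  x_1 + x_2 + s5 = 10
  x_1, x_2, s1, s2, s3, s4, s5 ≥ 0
Minimize: z = 8y1 + 5y2 + 12y3 + 19y4 + 10y5

Subject to:
  C1: -2y1 - y2 - 3y4 - y5 ≤ -2
  C2: -4y1 - y3 - 2y4 - y5 ≤ -8
  y1, y2, y3, y4, y5 ≥ 0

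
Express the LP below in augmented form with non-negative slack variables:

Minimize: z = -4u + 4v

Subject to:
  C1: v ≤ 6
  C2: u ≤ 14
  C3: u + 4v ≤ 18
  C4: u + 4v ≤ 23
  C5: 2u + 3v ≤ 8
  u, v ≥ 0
min z = -4u + 4v

s.t.
  v + s1 = 6
  u + s2 = 14
  u + 4v + s3 = 18
  u + 4v + s4 = 23
  2u + 3v + s5 = 8
  u, v, s1, s2, s3, s4, s5 ≥ 0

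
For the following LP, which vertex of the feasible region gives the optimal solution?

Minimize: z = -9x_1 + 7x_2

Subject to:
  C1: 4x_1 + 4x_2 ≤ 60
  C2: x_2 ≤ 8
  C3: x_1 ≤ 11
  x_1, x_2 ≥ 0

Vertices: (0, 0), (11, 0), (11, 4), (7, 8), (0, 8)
Evaluating z = -9x_1 + 7x_2 at each vertex:
  (0, 0): z = 0
  (11, 0): z = -99
  (11, 4): z = -71
  (7, 8): z = -7
  (0, 8): z = 56

The smallest value is z = -99, attained at (11, 0).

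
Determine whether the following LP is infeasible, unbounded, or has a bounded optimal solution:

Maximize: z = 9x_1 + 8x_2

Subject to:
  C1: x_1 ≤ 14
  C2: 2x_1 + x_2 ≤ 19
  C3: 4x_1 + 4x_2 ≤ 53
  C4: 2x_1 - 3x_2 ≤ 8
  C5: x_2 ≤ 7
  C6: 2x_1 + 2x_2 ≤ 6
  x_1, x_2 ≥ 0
The point (3, 0) satisfies every constraint, so the LP is feasible; the constraints give x_1 ≤ 14 and x_2 ≤ 7, which with x_1, x_2 ≥ 0 keep the feasible region inside a bounded box. A feasible, bounded LP attains a finite optimum at a vertex.

Evaluating z = 9x_1 + 8x_2 at each vertex:
  (0, 0): z = 0
  (3, 0): z = 27
  (0, 3): z = 24

Bounded optimum: z* = 27 at (3, 0).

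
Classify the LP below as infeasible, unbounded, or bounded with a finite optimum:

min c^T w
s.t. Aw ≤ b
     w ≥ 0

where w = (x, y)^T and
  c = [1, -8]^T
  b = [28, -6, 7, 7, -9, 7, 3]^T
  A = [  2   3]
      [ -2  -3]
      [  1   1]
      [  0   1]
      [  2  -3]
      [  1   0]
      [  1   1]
The point (0, 3) satisfies every constraint, so the LP is feasible; the constraints give x ≤ 7 and y ≤ 7, which with x, y ≥ 0 keep the feasible region inside a bounded box. A feasible, bounded LP attains a finite optimum at a vertex.

Evaluating z = x - 8y at each vertex:
  (0, 3): z = -24

Feasible with finite optimum z* = -24 at (0, 3).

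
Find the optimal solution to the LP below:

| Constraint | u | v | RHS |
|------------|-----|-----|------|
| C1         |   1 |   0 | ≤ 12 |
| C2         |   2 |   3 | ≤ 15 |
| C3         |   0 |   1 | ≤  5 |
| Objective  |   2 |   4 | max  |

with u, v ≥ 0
Each vertex is the intersection of two constraint boundaries that also satisfies all remaining constraints:
  u = 0 and v = 0 → (0, 0)
  2u + 3v = 15 and v = 0 → (7.5, 0)
  2u + 3v = 15 and v = 5 → (0, 5)

Evaluating z = 2u + 4v at each vertex:
  (0, 0): z = 0
  (7.5, 0): z = 15
  (0, 5): z = 20

The maximum is at (0, 5) with z = 20.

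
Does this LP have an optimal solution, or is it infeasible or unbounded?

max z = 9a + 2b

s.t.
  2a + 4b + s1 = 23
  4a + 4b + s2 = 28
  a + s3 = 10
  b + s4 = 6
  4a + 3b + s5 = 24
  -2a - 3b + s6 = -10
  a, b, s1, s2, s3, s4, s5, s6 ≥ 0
The point (6, 0) satisfies every constraint, so the LP is feasible; the constraints give a ≤ 10 and b ≤ 6, which with a, b ≥ 0 keep the feasible region inside a bounded box. A feasible, bounded LP attains a finite optimum at a vertex.

Evaluating z = 9a + 2b at each vertex:
  (5, 0): z = 45
  (6, 0): z = 54
  (3, 4): z = 35
  (2.5, 4.5): z = 31.5
  (0, 5.75): z = 11.5
  (0, 3.333): z = 6.667

Bounded optimum: z* = 54 at (6, 0).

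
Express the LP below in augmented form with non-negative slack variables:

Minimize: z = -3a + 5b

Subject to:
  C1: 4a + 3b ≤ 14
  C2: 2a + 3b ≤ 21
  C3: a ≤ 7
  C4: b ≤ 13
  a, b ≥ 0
min z = -3a + 5b

s.t.
  4a + 3b + s1 = 14
  2a + 3b + s2 = 21
  a + s3 = 7
  b + s4 = 13
  a, b, s1, s2, s3, s4 ≥ 0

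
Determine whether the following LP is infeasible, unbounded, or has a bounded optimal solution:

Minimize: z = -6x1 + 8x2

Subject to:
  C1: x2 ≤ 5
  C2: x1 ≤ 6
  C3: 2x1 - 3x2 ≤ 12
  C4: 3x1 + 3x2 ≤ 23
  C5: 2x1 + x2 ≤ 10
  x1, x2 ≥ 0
The point (5, 0) satisfies every constraint, so the LP is feasible; the constraints give x1 ≤ 6 and x2 ≤ 5, which with x1, x2 ≥ 0 keep the feasible region inside a bounded box. A feasible, bounded LP attains a finite optimum at a vertex.

The LP has an optimal solution: (5, 0) with z = -30.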